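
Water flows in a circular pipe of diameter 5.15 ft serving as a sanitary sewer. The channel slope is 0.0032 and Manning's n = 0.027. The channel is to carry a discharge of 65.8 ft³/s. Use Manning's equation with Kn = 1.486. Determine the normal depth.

y_n = 3.67 ft

Manning's equation rearranged: A R^(2/3) = nQ / (1.486·√S) = 0.027 × 65.8 / (1.486 × √0.0032) = 21.13.
Trying y = 4.18 ft: A R^(2/3) = 24.43 — high.
Trying y = 2.54 ft: A R^(2/3) = 12.04 — low.
Trying y = 3.67 ft: A R^(2/3) = 21.12 — matches.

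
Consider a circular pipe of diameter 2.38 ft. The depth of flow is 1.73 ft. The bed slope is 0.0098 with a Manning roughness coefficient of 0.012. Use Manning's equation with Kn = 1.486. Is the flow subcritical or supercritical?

supercritical

For a circular section of diameter D = 2.38 ft at depth y = 1.73 ft, the central angle is θ = 2 arccos(1 − 2y/D) = 4.084 rad. Then A = (D²/8)(θ − sin θ) = 3.464 ft² and P = Dθ/2 = 4.859 ft.
Hydraulic radius R = A/P = 3.464/4.859 = 0.7128 ft.
V = (1.486/n) R^(2/3) √S = (1.486/0.012) × 0.7128^(2/3) × √0.0098 = 9.782 ft/s. Hydraulic depth D_h = A/T = 3.464/2.121 = 1.633 ft.
Froude number Fr = V/√(g·D_h) = 9.782/√(32.2×1.633) = 1.35, which is greater than 1, so the flow is supercritical.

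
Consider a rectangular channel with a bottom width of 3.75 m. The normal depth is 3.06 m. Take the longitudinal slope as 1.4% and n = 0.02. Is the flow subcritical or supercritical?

Flow area A = b·y = 3.75 × 3.06 = 11.47 m². Wetted perimeter P = b + 2y = 3.75 + 2×3.06 = 9.87 m.
Hydraulic radius R = A/P = 11.47/9.87 = 1.163 m.
V = (1/n) R^(2/3) √S = (1/0.02) × 1.163^(2/3) × √0.014 = 6.541 m/s. Hydraulic depth D_h = A/T = 11.47/3.75 = 3.06 m.
Froude number Fr = V/√(g·D_h) = 6.541/√(9.81×3.06) = 1.19, which is greater than 1, so the flow is supercritical.

supercritical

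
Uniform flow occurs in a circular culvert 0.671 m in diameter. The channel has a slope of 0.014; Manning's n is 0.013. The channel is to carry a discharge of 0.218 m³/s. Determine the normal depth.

y_n = 0.215 m

Manning's equation rearranged: A R^(2/3) = nQ / (1·√S) = 0.013 × 0.218 / (√0.014) = 0.02395.
Trying y = 0.235 m: A R^(2/3) = 0.02832 — high.
Trying y = 0.17 m: A R^(2/3) = 0.01513 — low.
Trying y = 0.215 m: A R^(2/3) = 0.02391 — matches.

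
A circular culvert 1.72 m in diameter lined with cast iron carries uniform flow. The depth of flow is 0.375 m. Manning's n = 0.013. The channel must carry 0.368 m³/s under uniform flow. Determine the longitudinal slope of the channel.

For a circular section of diameter D = 1.72 m at depth y = 0.375 m, the central angle is θ = 2 arccos(1 − 2y/D) = 1.943 rad. Then A = (D²/8)(θ − sin θ) = 0.3742 m² and P = Dθ/2 = 1.671 m.
Hydraulic radius R = A/P = 0.3742/1.671 = 0.2239 m.
From Manning's equation, S = [nQ / (1 A R^(2/3))]² = [0.013 × 0.368 / (1 × 0.3742 × 0.2239^(2/3))]² = 0.0012.

S = 0.0012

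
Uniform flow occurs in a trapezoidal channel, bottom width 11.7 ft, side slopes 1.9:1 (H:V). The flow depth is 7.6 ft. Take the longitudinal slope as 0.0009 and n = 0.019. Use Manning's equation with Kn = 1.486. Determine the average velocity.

With bottom width b = 11.7 ft and side slope z = 1.9: A = (b + zy)y = (11.7 + 1.9×7.6)×7.6 = 198.7 ft²; P = b + 2y√(1+z²) = 11.7 + 2×7.6×2.147 = 44.34 ft.
Hydraulic radius R = A/P = 198.7/44.34 = 4.481 ft.
From Manning's equation, V = (1.486/n) R^(2/3) S^(1/2) = (1.486/0.019) × 4.481^(2/3) × 0.0009^(1/2) = 6.38 ft/s.

V = 6.38 ft/s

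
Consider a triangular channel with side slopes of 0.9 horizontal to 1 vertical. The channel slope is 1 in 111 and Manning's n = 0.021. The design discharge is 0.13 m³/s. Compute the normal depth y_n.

y_n = 0.362 m

Manning's equation rearranged: A R^(2/3) = nQ / (1·√S) = 0.021 × 0.13 / (√0.009009) = 0.02876.
Trying y = 0.396 m: A R^(2/3) = 0.03667 — high.
Trying y = 0.307 m: A R^(2/3) = 0.0186 — low.
Trying y = 0.362 m: A R^(2/3) = 0.02887 — matches.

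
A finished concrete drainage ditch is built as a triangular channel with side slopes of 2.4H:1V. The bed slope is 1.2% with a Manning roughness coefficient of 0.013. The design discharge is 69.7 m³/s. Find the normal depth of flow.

y_n = 1.93 m

Manning's equation rearranged: A R^(2/3) = nQ / (1·√S) = 0.013 × 69.7 / (√0.012) = 8.272.
Try y = 1.71 m: A R^(2/3) = 5.993 — too small.
Try y = 1.93 m: A R^(2/3) = 8.276 — ≈ 8.272.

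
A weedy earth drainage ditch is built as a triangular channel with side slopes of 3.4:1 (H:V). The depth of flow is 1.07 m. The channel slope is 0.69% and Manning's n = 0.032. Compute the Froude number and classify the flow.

For a triangular section with side slope z = 3.4: A = zy² = 3.4×1.07² = 3.893 m²; P = 2y√(1+z²) = 2×1.07×3.544 = 7.584 m.
Hydraulic radius R = A/P = 3.893/7.584 = 0.5133 m.
V = (1/n) R^(2/3) √S = (1/0.032) × 0.5133^(2/3) × √0.0069 = 1.664 m/s. Hydraulic depth D_h = A/T = 3.893/7.276 = 0.535 m.
Froude number Fr = V/√(g·D_h) = 1.664/√(9.81×0.535) = 0.726, which is less than 1, so the flow is subcritical.

subcritical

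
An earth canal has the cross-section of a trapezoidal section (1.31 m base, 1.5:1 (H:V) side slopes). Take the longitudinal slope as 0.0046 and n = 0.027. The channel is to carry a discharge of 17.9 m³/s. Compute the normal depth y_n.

y_n = 1.83 m

Manning's equation rearranged: A R^(2/3) = nQ / (1·√S) = 0.027 × 17.9 / (√0.0046) = 7.126.
At y = 2.25 m: A R^(2/3) = 11.36 — too large.
At y = 1.83 m: A R^(2/3) = 7.112 — ≈ 7.126.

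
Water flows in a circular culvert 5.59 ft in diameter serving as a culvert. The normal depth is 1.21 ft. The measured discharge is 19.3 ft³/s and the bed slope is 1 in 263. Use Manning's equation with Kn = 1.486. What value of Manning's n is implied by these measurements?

For a circular section of diameter D = 5.59 ft at depth y = 1.21 ft, the central angle is θ = 2 arccos(1 − 2y/D) = 1.936 rad. Then A = (D²/8)(θ − sin θ) = 3.912 ft² and P = Dθ/2 = 5.41 ft.
Hydraulic radius R = A/P = 3.912/5.41 = 0.7231 ft.
Rearranging Manning's equation: n = (1.486/Q) A R^(2/3) S^(1/2) = (1.486/19.3) × 3.912 × 0.7231^(2/3) × √0.003802 = 0.015.

n = 0.015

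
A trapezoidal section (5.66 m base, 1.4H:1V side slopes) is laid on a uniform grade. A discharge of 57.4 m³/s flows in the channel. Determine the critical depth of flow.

At critical depth, Q² T / (g A³) = 1, i.e. A³/T = Q²/g = 57.4²/9.81 = 335.9.
At y = 1.55 m: A³/T = 178.8 — short.
At y = 2.1 m: A³/T = 510.4 — over.
At y = 1.86 m: A³/T = 334.2 — close enough.

y_c = 1.86 m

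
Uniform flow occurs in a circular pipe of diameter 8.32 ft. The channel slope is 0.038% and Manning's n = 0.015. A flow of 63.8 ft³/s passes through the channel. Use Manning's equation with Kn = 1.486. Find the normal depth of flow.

y_n = 3.52 ft

Manning's equation rearranged: A R^(2/3) = nQ / (1.486·√S) = 0.015 × 63.8 / (1.486 × √0.00038) = 33.04.
Try y = 2.62 ft: A R^(2/3) = 19.05 — low.
Try y = 3.99 ft: A R^(2/3) = 41.24 — high.
Try y = 3.52 ft: A R^(2/3) = 33.05 — ≈ 33.04.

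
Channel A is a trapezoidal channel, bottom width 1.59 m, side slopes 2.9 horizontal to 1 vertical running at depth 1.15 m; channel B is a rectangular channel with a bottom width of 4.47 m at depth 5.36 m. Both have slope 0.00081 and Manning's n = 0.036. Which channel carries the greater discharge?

Channel A: With bottom width b = 1.59 m and side slope z = 2.9: A = (b + zy)y = (1.59 + 2.9×1.15)×1.15 = 5.664 m²; P = b + 2y√(1+z²) = 1.59 + 2×1.15×3.068 = 8.645 m. Hydraulic radius R = A/P = 5.664/8.645 = 0.6551 m. Q_A = (1/0.036)·5.664·0.6551^(2/3)·√0.00081 = 3.377 m³/s.
Channel B: Flow area A = b·y = 4.47 × 5.36 = 23.96 m². Wetted perimeter P = b + 2y = 4.47 + 2×5.36 = 15.19 m. Hydraulic radius R = A/P = 23.96/15.19 = 1.577 m. Q_B = (1/0.036)·23.96·1.577^(2/3)·√0.00081 = 25.67 m³/s.
Q_A = 3.377 m³/s vs Q_B = 25.67 m³/s, so channel B carries more.

channel B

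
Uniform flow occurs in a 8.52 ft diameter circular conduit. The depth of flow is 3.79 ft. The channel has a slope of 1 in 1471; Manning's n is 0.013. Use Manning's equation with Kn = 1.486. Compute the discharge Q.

For a circular section of diameter D = 8.52 ft at depth y = 3.79 ft, the central angle is θ = 2 arccos(1 − 2y/D) = 2.92 rad. Then A = (D²/8)(θ − sin θ) = 24.51 ft² and P = Dθ/2 = 12.44 ft.
Hydraulic radius R = A/P = 24.51/12.44 = 1.97 ft.
Manning's equation: Q = (1.486/n) A R^(2/3) S^(1/2) = (1.486/0.013) × 24.51 × 1.97^(2/3) × 0.0006798^(1/2) = 115 ft³/s.

Q = 115 ft³/s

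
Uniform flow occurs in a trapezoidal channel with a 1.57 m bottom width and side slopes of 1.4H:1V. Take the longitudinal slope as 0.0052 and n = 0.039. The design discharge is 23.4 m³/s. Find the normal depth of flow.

Manning's equation rearranged: A R^(2/3) = nQ / (1·√S) = 0.039 × 23.4 / (√0.0052) = 12.66.
At y = 2.92 m: A R^(2/3) = 20.89 — high.
At y = 2.04 m: A R^(2/3) = 9.334 — low.
At y = 2.34 m: A R^(2/3) = 12.65 — matches.

y_n = 2.34 m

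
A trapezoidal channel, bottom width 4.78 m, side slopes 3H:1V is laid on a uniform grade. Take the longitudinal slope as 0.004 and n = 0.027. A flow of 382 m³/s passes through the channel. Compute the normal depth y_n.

y_n = 4.66 m

Manning's equation rearranged: A R^(2/3) = nQ / (1·√S) = 0.027 × 382 / (√0.004) = 163.1.
Try y = 3.68 m: A R^(2/3) = 94.72 — low.
Try y = 5.05 m: A R^(2/3) = 197.1 — high.
Try y = 4.66 m: A R^(2/3) = 163.3 — close enough.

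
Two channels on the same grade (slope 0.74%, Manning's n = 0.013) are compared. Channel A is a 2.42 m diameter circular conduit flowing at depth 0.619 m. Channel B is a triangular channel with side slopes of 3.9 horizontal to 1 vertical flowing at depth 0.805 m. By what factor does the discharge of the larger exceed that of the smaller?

2.86

Channel A: For a circular section of diameter D = 2.42 m at depth y = 0.619 m, the central angle is θ = 2 arccos(1 − 2y/D) = 2.121 rad. Then A = (D²/8)(θ − sin θ) = 0.9287 m² and P = Dθ/2 = 2.566 m. Hydraulic radius R = A/P = 0.9287/2.566 = 0.3619 m. Q_A = (1/0.013)·0.9287·0.3619^(2/3)·√0.0074 = 3.121 m³/s.
Channel B: For a triangular section with side slope z = 3.9: A = zy² = 3.9×0.805² = 2.527 m²; P = 2y√(1+z²) = 2×0.805×4.026 = 6.482 m. Hydraulic radius R = A/P = 2.527/6.482 = 0.3899 m. Q_B = (1/0.013)·2.527·0.3899^(2/3)·√0.0074 = 8.925 m³/s.
The larger discharge is 8.925 m³/s and the smaller is 3.121 m³/s; the ratio is 2.86.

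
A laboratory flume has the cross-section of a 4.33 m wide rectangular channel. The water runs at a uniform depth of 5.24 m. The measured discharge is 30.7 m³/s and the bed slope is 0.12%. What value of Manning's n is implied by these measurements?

Flow area A = b·y = 4.33 × 5.24 = 22.69 m². Wetted perimeter P = b + 2y = 4.33 + 2×5.24 = 14.81 m.
Hydraulic radius R = A/P = 22.69/14.81 = 1.532 m.
Rearranging Manning's equation: n = (1/Q) A R^(2/3) S^(1/2) = (1/30.7) × 22.69 × 1.532^(2/3) × √0.0012 = 0.034.

n = 0.034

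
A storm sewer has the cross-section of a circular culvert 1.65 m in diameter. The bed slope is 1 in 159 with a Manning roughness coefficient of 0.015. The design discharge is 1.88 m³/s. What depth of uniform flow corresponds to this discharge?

y_n = 0.62 m

Manning's equation rearranged: A R^(2/3) = nQ / (1·√S) = 0.015 × 1.88 / (√0.006289) = 0.3556.
Try y = 0.456 m: A R^(2/3) = 0.1978 — low.
Try y = 0.62 m: A R^(2/3) = 0.3558 — ≈ 0.3556.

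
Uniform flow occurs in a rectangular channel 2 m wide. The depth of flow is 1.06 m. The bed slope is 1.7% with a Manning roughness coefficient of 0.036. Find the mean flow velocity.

V = 2.33 m/s

Flow area A = b·y = 2 × 1.06 = 2.12 m². Wetted perimeter P = b + 2y = 2 + 2×1.06 = 4.12 m.
Hydraulic radius R = A/P = 2.12/4.12 = 0.5146 m.
From Manning's equation, V = (1/n) R^(2/3) S^(1/2) = (1/0.036) × 0.5146^(2/3) × 0.017^(1/2) = 2.33 m/s.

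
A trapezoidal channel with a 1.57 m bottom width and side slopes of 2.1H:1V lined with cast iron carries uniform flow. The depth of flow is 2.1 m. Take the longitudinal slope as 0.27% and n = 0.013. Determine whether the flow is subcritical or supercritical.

With bottom width b = 1.57 m and side slope z = 2.1: A = (b + zy)y = (1.57 + 2.1×2.1)×2.1 = 12.56 m²; P = b + 2y√(1+z²) = 1.57 + 2×2.1×2.326 = 11.34 m.
Hydraulic radius R = A/P = 12.56/11.34 = 1.108 m.
V = (1/n) R^(2/3) √S = (1/0.013) × 1.108^(2/3) × √0.0027 = 4.279 m/s. Hydraulic depth D_h = A/T = 12.56/10.39 = 1.209 m.
Froude number Fr = V/√(g·D_h) = 4.279/√(9.81×1.209) = 1.24, which is greater than 1, so the flow is supercritical.

supercritical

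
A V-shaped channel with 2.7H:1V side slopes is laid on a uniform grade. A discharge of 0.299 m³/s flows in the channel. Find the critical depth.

y_c = 0.302 m

At critical depth, Q² T / (g A³) = 1, i.e. A³/T = Q²/g = 0.299²/9.81 = 0.009113.
Trying y = 0.358 m: A³/T = 0.02143 — too large.
Trying y = 0.247 m: A³/T = 0.003351 — too small.
Trying y = 0.302 m: A³/T = 0.009157 — matches.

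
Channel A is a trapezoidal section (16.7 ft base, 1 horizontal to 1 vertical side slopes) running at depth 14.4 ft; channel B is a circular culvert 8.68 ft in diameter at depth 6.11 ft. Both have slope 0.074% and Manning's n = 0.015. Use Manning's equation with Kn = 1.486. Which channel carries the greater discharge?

Channel A: With bottom width b = 16.7 ft and side slope z = 1: A = (b + zy)y = (16.7 + 1×14.4)×14.4 = 447.8 ft²; P = b + 2y√(1+z²) = 16.7 + 2×14.4×1.414 = 57.43 ft. Hydraulic radius R = A/P = 447.8/57.43 = 7.798 ft. Q_A = (1.486/0.015)·447.8·7.798^(2/3)·√0.00074 = 4746 ft³/s.
Channel B: For a circular section of diameter D = 8.68 ft at depth y = 6.11 ft, the central angle is θ = 2 arccos(1 − 2y/D) = 3.982 rad. Then A = (D²/8)(θ − sin θ) = 44.51 ft² and P = Dθ/2 = 17.28 ft. Hydraulic radius R = A/P = 44.51/17.28 = 2.576 ft. Q_B = (1.486/0.015)·44.51·2.576^(2/3)·√0.00074 = 225.4 ft³/s.
Q_A = 4746 ft³/s vs Q_B = 225.4 ft³/s, so channel A carries more.

channel A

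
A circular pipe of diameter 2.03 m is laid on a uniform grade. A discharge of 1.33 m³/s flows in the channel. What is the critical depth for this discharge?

y_c = 0.538 m

At critical depth, Q² T / (g A³) = 1, i.e. A³/T = Q²/g = 1.33²/9.81 = 0.1803.
At y = 0.428 m: A³/T = 0.07408 — short.
At y = 0.538 m: A³/T = 0.1809 — close enough.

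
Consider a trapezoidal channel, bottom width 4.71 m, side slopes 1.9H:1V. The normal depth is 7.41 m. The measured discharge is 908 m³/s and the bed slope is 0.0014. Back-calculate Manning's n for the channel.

n = 0.014

With bottom width b = 4.71 m and side slope z = 1.9: A = (b + zy)y = (4.71 + 1.9×7.41)×7.41 = 139.2 m²; P = b + 2y√(1+z²) = 4.71 + 2×7.41×2.147 = 36.53 m.
Hydraulic radius R = A/P = 139.2/36.53 = 3.811 m.
Rearranging Manning's equation: n = (1/Q) A R^(2/3) S^(1/2) = (1/908) × 139.2 × 3.811^(2/3) × √0.0014 = 0.014.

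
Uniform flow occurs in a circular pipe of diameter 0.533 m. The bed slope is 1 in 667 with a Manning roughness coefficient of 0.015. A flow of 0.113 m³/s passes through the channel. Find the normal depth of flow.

Manning's equation rearranged: A R^(2/3) = nQ / (1·√S) = 0.015 × 0.113 / (√0.001499) = 0.04378.
Try y = 0.406 m: A R^(2/3) = 0.05403 — high.
Try y = 0.254 m: A R^(2/3) = 0.0268 — low.
Try y = 0.345 m: A R^(2/3) = 0.04377 — close enough.

y_n = 0.345 m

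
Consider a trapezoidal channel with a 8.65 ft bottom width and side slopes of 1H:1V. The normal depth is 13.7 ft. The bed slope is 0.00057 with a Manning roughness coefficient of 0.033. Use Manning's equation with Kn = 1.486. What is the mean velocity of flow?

V = 3.73 ft/s

With bottom width b = 8.65 ft and side slope z = 1: A = (b + zy)y = (8.65 + 1×13.7)×13.7 = 306.2 ft²; P = b + 2y√(1+z²) = 8.65 + 2×13.7×1.414 = 47.4 ft.
Hydraulic radius R = A/P = 306.2/47.4 = 6.46 ft.
From Manning's equation, V = (1.486/n) R^(2/3) S^(1/2) = (1.486/0.033) × 6.46^(2/3) × 0.00057^(1/2) = 3.73 ft/s.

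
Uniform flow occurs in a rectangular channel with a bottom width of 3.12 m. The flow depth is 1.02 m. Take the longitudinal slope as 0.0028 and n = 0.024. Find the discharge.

Q = 5.08 m³/s

Flow area A = b·y = 3.12 × 1.02 = 3.182 m². Wetted perimeter P = b + 2y = 3.12 + 2×1.02 = 5.16 m.
Hydraulic radius R = A/P = 3.182/5.16 = 0.6167 m.
Manning's equation: Q = (1/n) A R^(2/3) S^(1/2) = (1/0.024) × 3.182 × 0.6167^(2/3) × 0.0028^(1/2) = 5.08 m³/s.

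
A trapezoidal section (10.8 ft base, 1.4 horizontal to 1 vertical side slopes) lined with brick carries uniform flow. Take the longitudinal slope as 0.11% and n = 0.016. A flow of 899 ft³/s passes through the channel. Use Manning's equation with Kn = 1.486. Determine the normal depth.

Manning's equation rearranged: A R^(2/3) = nQ / (1.486·√S) = 0.016 × 899 / (1.486 × √0.0011) = 291.9.
At y = 6.96 ft: A R^(2/3) = 367.2 — too large.
At y = 5.5 ft: A R^(2/3) = 231.1 — too small.
At y = 6.2 ft: A R^(2/3) = 292 — close enough.

y_n = 6.2 ft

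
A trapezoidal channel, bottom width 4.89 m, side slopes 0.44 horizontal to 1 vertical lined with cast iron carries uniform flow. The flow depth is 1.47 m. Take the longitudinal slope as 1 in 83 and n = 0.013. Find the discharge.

With bottom width b = 4.89 m and side slope z = 0.44: A = (b + zy)y = (4.89 + 0.44×1.47)×1.47 = 8.139 m²; P = b + 2y√(1+z²) = 4.89 + 2×1.47×1.093 = 8.102 m.
Hydraulic radius R = A/P = 8.139/8.102 = 1.005 m.
Manning's equation: Q = (1/n) A R^(2/3) S^(1/2) = (1/0.013) × 8.139 × 1.005^(2/3) × 0.01205^(1/2) = 68.9 m³/s.

Q = 68.9 m³/s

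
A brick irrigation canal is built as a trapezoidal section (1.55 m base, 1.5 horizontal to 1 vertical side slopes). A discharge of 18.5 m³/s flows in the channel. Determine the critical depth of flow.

y_c = 1.55 m

At critical depth, Q² T / (g A³) = 1, i.e. A³/T = Q²/g = 18.5²/9.81 = 34.89.
Try y = 1.09 m: A³/T = 8.681 — too small.
Try y = 1.55 m: A³/T = 34.95 — ≈ 34.89.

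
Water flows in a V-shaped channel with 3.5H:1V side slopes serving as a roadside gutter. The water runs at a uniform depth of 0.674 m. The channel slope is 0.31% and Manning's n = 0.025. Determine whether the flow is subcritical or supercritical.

For a triangular section with side slope z = 3.5: A = zy² = 3.5×0.674² = 1.59 m²; P = 2y√(1+z²) = 2×0.674×3.64 = 4.907 m.
Hydraulic radius R = A/P = 1.59/4.907 = 0.324 m.
V = (1/n) R^(2/3) √S = (1/0.025) × 0.324^(2/3) × √0.0031 = 1.051 m/s. Hydraulic depth D_h = A/T = 1.59/4.718 = 0.337 m.
Froude number Fr = V/√(g·D_h) = 1.051/√(9.81×0.337) = 0.578, which is less than 1, so the flow is subcritical.

subcritical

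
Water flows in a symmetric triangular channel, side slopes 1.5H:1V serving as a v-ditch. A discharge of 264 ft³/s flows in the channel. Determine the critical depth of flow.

At critical depth, Q² T / (g A³) = 1, i.e. A³/T = Q²/g = 264²/32.2 = 2164.
Trying y = 5.6 ft: A³/T = 6196 — over.
Trying y = 3.24 ft: A³/T = 401.7 — short.
Trying y = 4.54 ft: A³/T = 2170 — ≈ 2164.

y_c = 4.54 ft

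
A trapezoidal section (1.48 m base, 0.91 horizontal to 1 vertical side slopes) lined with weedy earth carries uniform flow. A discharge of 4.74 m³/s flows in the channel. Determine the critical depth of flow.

At critical depth, Q² T / (g A³) = 1, i.e. A³/T = Q²/g = 4.74²/9.81 = 2.29.
Try y = 0.994 m: A³/T = 4.049 — over.
Try y = 0.621 m: A³/T = 0.7848 — short.
Try y = 0.847 m: A³/T = 2.293 — close enough.

y_c = 0.847 m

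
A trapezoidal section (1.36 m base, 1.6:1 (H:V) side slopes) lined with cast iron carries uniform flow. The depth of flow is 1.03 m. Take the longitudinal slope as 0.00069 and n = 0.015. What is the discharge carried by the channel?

Q = 3.82 m³/s

With bottom width b = 1.36 m and side slope z = 1.6: A = (b + zy)y = (1.36 + 1.6×1.03)×1.03 = 3.098 m²; P = b + 2y√(1+z²) = 1.36 + 2×1.03×1.887 = 5.247 m.
Hydraulic radius R = A/P = 3.098/5.247 = 0.5905 m.
Manning's equation: Q = (1/n) A R^(2/3) S^(1/2) = (1/0.015) × 3.098 × 0.5905^(2/3) × 0.00069^(1/2) = 3.82 m³/s.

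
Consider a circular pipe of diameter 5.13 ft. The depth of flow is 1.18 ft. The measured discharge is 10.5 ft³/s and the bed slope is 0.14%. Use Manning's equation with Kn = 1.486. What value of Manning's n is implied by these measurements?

n = 0.015

For a circular section of diameter D = 5.13 ft at depth y = 1.18 ft, the central angle is θ = 2 arccos(1 − 2y/D) = 2.001 rad. Then A = (D²/8)(θ − sin θ) = 3.592 ft² and P = Dθ/2 = 5.132 ft.
Hydraulic radius R = A/P = 3.592/5.132 = 0.6999 ft.
Rearranging Manning's equation: n = (1.486/Q) A R^(2/3) S^(1/2) = (1.486/10.5) × 3.592 × 0.6999^(2/3) × √0.0014 = 0.015.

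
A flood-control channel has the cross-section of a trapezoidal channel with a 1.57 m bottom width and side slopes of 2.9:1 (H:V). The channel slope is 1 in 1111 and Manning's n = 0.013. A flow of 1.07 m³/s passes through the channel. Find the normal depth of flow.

Manning's equation rearranged: A R^(2/3) = nQ / (1·√S) = 0.013 × 1.07 / (√0.0009001) = 0.4636.
Trying y = 0.482 m: A R^(2/3) = 0.6636 — over.
Trying y = 0.324 m: A R^(2/3) = 0.3039 — short.
Trying y = 0.403 m: A R^(2/3) = 0.4645 — ≈ 0.4636.

y_n = 0.403 m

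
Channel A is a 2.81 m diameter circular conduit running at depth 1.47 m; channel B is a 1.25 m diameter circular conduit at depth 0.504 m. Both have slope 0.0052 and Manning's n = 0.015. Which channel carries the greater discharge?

channel A

Channel A: For a circular section of diameter D = 2.81 m at depth y = 1.47 m, the central angle is θ = 2 arccos(1 − 2y/D) = 3.234 rad. Then A = (D²/8)(θ − sin θ) = 3.283 m² and P = Dθ/2 = 4.544 m. Hydraulic radius R = A/P = 3.283/4.544 = 0.7226 m. Q_A = (1/0.015)·3.283·0.7226^(2/3)·√0.0052 = 12.71 m³/s.
Channel B: For a circular section of diameter D = 1.25 m at depth y = 0.504 m, the central angle is θ = 2 arccos(1 − 2y/D) = 2.752 rad. Then A = (D²/8)(θ − sin θ) = 0.4633 m² and P = Dθ/2 = 1.72 m. Hydraulic radius R = A/P = 0.4633/1.72 = 0.2694 m. Q_B = (1/0.015)·0.4633·0.2694^(2/3)·√0.0052 = 0.9289 m³/s.
Q_A = 12.71 m³/s vs Q_B = 0.9289 m³/s, so channel A carries more.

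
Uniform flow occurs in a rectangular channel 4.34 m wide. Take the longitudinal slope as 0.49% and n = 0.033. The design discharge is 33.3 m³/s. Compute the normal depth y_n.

y_n = 3.08 m

Manning's equation rearranged: A R^(2/3) = nQ / (1·√S) = 0.033 × 33.3 / (√0.0049) = 15.7.
At y = 2.1 m: A R^(2/3) = 9.518 — too small.
At y = 3.08 m: A R^(2/3) = 15.7 — matches.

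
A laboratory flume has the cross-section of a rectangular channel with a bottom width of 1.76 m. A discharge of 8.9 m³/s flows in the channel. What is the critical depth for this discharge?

y_c = 1.38 m

For a rectangular channel, critical depth y_c = (q²/g)^(1/3) where q = Q/b = 8.9/1.76 = 5.057 m²/s.
So y_c = (5.057²/9.81)^(1/3) = 1.38 m.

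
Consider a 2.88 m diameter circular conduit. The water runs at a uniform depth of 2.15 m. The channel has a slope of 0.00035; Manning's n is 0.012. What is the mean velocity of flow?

For a circular section of diameter D = 2.88 m at depth y = 2.15 m, the central angle is θ = 2 arccos(1 − 2y/D) = 4.173 rad. Then A = (D²/8)(θ − sin θ) = 5.216 m² and P = Dθ/2 = 6.009 m.
Hydraulic radius R = A/P = 5.216/6.009 = 0.868 m.
From Manning's equation, V = (1/n) R^(2/3) S^(1/2) = (1/0.012) × 0.868^(2/3) × 0.00035^(1/2) = 1.42 m/s.

V = 1.42 m/s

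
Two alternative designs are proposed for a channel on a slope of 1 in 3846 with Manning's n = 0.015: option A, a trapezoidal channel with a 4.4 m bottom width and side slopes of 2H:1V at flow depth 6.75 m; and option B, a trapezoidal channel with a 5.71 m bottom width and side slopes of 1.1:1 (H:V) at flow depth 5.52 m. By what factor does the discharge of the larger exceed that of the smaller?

Channel A: With bottom width b = 4.4 m and side slope z = 2: A = (b + zy)y = (4.4 + 2×6.75)×6.75 = 120.8 m²; P = b + 2y√(1+z²) = 4.4 + 2×6.75×2.236 = 34.59 m. Hydraulic radius R = A/P = 120.8/34.59 = 3.493 m. Q_A = (1/0.015)·120.8·3.493^(2/3)·√0.00026 = 299 m³/s.
Channel B: With bottom width b = 5.71 m and side slope z = 1.1: A = (b + zy)y = (5.71 + 1.1×5.52)×5.52 = 65.04 m²; P = b + 2y√(1+z²) = 5.71 + 2×5.52×1.487 = 22.12 m. Hydraulic radius R = A/P = 65.04/22.12 = 2.94 m. Q_B = (1/0.015)·65.04·2.94^(2/3)·√0.00026 = 143.5 m³/s.
The larger discharge is 299 m³/s and the smaller is 143.5 m³/s; the ratio is 2.08.

2.08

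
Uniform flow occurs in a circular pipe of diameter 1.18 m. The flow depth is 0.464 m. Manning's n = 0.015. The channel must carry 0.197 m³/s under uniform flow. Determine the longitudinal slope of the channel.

For a circular section of diameter D = 1.18 m at depth y = 0.464 m, the central angle is θ = 2 arccos(1 − 2y/D) = 2.711 rad. Then A = (D²/8)(θ − sin θ) = 0.3993 m² and P = Dθ/2 = 1.6 m.
Hydraulic radius R = A/P = 0.3993/1.6 = 0.2496 m.
From Manning's equation, S = [nQ / (1 A R^(2/3))]² = [0.015 × 0.197 / (1 × 0.3993 × 0.2496^(2/3))]² = 0.000349.

S = 0.000349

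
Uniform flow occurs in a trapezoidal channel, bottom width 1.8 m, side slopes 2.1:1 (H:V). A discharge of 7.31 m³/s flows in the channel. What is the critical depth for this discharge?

At critical depth, Q² T / (g A³) = 1, i.e. A³/T = Q²/g = 7.31²/9.81 = 5.447.
Trying y = 1.01 m: A³/T = 10.28 — too large.
Trying y = 0.713 m: A³/T = 2.71 — too small.
Trying y = 0.857 m: A³/T = 5.437 — matches.

y_c = 0.857 m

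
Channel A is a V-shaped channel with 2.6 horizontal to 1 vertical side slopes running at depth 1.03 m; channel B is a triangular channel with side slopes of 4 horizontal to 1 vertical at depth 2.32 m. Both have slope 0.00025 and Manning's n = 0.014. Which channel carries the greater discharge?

Channel A: For a triangular section with side slope z = 2.6: A = zy² = 2.6×1.03² = 2.758 m²; P = 2y√(1+z²) = 2×1.03×2.786 = 5.738 m. Hydraulic radius R = A/P = 2.758/5.738 = 0.4807 m. Q_A = (1/0.014)·2.758·0.4807^(2/3)·√0.00025 = 1.912 m³/s.
Channel B: For a triangular section with side slope z = 4: A = zy² = 4×2.32² = 21.53 m²; P = 2y√(1+z²) = 2×2.32×4.123 = 19.13 m. Hydraulic radius R = A/P = 21.53/19.13 = 1.125 m. Q_B = (1/0.014)·21.53·1.125^(2/3)·√0.00025 = 26.31 m³/s.
Q_A = 1.912 m³/s vs Q_B = 26.31 m³/s, so channel B carries more.

channel B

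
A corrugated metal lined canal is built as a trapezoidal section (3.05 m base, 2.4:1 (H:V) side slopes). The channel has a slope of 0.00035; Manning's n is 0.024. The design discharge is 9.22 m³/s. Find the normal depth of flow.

y_n = 1.67 m

Manning's equation rearranged: A R^(2/3) = nQ / (1·√S) = 0.024 × 9.22 / (√0.00035) = 11.83.
Trying y = 1.39 m: A R^(2/3) = 8.05 — short.
Trying y = 1.84 m: A R^(2/3) = 14.54 — over.
Trying y = 1.67 m: A R^(2/3) = 11.82 — matches.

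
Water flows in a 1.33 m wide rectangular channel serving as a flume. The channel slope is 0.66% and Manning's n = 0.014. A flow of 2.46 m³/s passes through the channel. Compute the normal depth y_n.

Manning's equation rearranged: A R^(2/3) = nQ / (1·√S) = 0.014 × 2.46 / (√0.0066) = 0.4239.
Try y = 0.764 m: A R^(2/3) = 0.51 — high.
Try y = 0.529 m: A R^(2/3) = 0.3115 — low.
Try y = 0.664 m: A R^(2/3) = 0.4236 — close enough.

y_n = 0.664 m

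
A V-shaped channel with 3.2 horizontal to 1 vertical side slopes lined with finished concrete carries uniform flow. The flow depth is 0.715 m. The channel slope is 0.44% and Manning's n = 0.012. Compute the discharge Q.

For a triangular section with side slope z = 3.2: A = zy² = 3.2×0.715² = 1.636 m²; P = 2y√(1+z²) = 2×0.715×3.353 = 4.794 m.
Hydraulic radius R = A/P = 1.636/4.794 = 0.3412 m.
Manning's equation: Q = (1/n) A R^(2/3) S^(1/2) = (1/0.012) × 1.636 × 0.3412^(2/3) × 0.0044^(1/2) = 4.42 m³/s.

Q = 4.42 m³/s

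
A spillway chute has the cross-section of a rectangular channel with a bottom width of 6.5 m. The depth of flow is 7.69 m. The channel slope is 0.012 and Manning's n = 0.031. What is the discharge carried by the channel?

Q = 306 m³/s

Flow area A = b·y = 6.5 × 7.69 = 49.98 m². Wetted perimeter P = b + 2y = 6.5 + 2×7.69 = 21.88 m.
Hydraulic radius R = A/P = 49.98/21.88 = 2.285 m.
Manning's equation: Q = (1/n) A R^(2/3) S^(1/2) = (1/0.031) × 49.98 × 2.285^(2/3) × 0.012^(1/2) = 306 m³/s.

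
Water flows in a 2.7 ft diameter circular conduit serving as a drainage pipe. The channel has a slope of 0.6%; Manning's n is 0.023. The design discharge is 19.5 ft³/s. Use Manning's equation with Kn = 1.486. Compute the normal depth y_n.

Manning's equation rearranged: A R^(2/3) = nQ / (1.486·√S) = 0.023 × 19.5 / (1.486 × √0.006) = 3.896.
Trying y = 1.36 ft: A R^(2/3) = 2.231 — low.
Trying y = 2.3 ft: A R^(2/3) = 4.547 — high.
Trying y = 1.97 ft: A R^(2/3) = 3.888 — ≈ 3.896.

y_n = 1.97 ft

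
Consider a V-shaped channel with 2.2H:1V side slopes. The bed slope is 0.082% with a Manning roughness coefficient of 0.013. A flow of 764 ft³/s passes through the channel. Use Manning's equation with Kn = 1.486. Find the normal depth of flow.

y_n = 7 ft

Manning's equation rearranged: A R^(2/3) = nQ / (1.486·√S) = 0.013 × 764 / (1.486 × √0.00082) = 233.4.
Trying y = 8.86 ft: A R^(2/3) = 437.6 — too large.
Trying y = 7 ft: A R^(2/3) = 233.4 — close enough.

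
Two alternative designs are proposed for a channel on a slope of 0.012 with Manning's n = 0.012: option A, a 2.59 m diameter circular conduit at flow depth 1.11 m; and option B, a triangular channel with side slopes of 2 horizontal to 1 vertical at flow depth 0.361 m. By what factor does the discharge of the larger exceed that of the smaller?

Channel A: For a circular section of diameter D = 2.59 m at depth y = 1.11 m, the central angle is θ = 2 arccos(1 − 2y/D) = 2.855 rad. Then A = (D²/8)(θ − sin θ) = 2.157 m² and P = Dθ/2 = 3.697 m. Hydraulic radius R = A/P = 2.157/3.697 = 0.5834 m. Q_A = (1/0.012)·2.157·0.5834^(2/3)·√0.012 = 13.75 m³/s.
Channel B: For a triangular section with side slope z = 2: A = zy² = 2×0.361² = 0.2606 m²; P = 2y√(1+z²) = 2×0.361×2.236 = 1.614 m. Hydraulic radius R = A/P = 0.2606/1.614 = 0.1614 m. Q_B = (1/0.012)·0.2606·0.1614^(2/3)·√0.012 = 0.7055 m³/s.
The larger discharge is 13.75 m³/s and the smaller is 0.7055 m³/s; the ratio is 19.5.

19.5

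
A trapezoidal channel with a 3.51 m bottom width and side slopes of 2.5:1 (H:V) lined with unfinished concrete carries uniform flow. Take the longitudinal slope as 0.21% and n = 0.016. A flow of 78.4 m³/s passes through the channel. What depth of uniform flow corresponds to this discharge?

Manning's equation rearranged: A R^(2/3) = nQ / (1·√S) = 0.016 × 78.4 / (√0.0021) = 27.37.
Trying y = 2.99 m: A R^(2/3) = 46.32 — over.
Trying y = 2.36 m: A R^(2/3) = 27.38 — matches.

y_n = 2.36 m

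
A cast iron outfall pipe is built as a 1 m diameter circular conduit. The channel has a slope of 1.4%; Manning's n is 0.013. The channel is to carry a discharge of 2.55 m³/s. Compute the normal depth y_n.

y_n = 0.741 m

Manning's equation rearranged: A R^(2/3) = nQ / (1·√S) = 0.013 × 2.55 / (√0.014) = 0.2802.
At y = 0.513 m: A R^(2/3) = 0.1627 — short.
At y = 0.741 m: A R^(2/3) = 0.2802 — close enough.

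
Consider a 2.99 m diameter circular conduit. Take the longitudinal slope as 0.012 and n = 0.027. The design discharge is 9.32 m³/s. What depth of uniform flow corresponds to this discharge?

y_n = 1.31 m

Manning's equation rearranged: A R^(2/3) = nQ / (1·√S) = 0.027 × 9.32 / (√0.012) = 2.297.
Try y = 1.1 m: A R^(2/3) = 1.67 — low.
Try y = 1.43 m: A R^(2/3) = 2.68 — high.
Try y = 1.31 m: A R^(2/3) = 2.297 — ≈ 2.297.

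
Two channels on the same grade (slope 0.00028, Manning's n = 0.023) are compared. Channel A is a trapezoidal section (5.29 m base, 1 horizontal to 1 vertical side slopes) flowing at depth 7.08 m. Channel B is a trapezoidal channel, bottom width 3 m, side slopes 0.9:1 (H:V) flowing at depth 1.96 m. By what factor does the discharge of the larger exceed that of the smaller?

19.8

Channel A: With bottom width b = 5.29 m and side slope z = 1: A = (b + zy)y = (5.29 + 1×7.08)×7.08 = 87.58 m²; P = b + 2y√(1+z²) = 5.29 + 2×7.08×1.414 = 25.32 m. Hydraulic radius R = A/P = 87.58/25.32 = 3.46 m. Q_A = (1/0.023)·87.58·3.46^(2/3)·√0.00028 = 145.7 m³/s.
Channel B: With bottom width b = 3 m and side slope z = 0.9: A = (b + zy)y = (3 + 0.9×1.96)×1.96 = 9.337 m²; P = b + 2y√(1+z²) = 3 + 2×1.96×1.345 = 8.274 m. Hydraulic radius R = A/P = 9.337/8.274 = 1.129 m. Q_B = (1/0.023)·9.337·1.129^(2/3)·√0.00028 = 7.364 m³/s.
The larger discharge is 145.7 m³/s and the smaller is 7.364 m³/s; the ratio is 19.8.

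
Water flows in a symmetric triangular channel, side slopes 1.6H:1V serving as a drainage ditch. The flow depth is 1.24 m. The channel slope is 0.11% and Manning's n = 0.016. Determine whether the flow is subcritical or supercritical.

subcritical

For a triangular section with side slope z = 1.6: A = zy² = 1.6×1.24² = 2.46 m²; P = 2y√(1+z²) = 2×1.24×1.887 = 4.679 m.
Hydraulic radius R = A/P = 2.46/4.679 = 0.5258 m.
V = (1/n) R^(2/3) √S = (1/0.016) × 0.5258^(2/3) × √0.0011 = 1.35 m/s. Hydraulic depth D_h = A/T = 2.46/3.968 = 0.62 m.
Froude number Fr = V/√(g·D_h) = 1.35/√(9.81×0.62) = 0.548, which is less than 1, so the flow is subcritical.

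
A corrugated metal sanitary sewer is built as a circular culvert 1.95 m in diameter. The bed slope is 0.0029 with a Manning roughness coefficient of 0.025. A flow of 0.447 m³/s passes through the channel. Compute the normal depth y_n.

Manning's equation rearranged: A R^(2/3) = nQ / (1·√S) = 0.025 × 0.447 / (√0.0029) = 0.2075.
At y = 0.382 m: A R^(2/3) = 0.1553 — short.
At y = 0.495 m: A R^(2/3) = 0.2612 — over.
At y = 0.441 m: A R^(2/3) = 0.2075 — matches.

y_n = 0.441 m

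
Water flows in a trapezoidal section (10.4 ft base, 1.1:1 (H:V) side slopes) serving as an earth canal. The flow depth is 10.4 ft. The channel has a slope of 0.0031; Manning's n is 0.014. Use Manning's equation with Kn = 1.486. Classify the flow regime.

With bottom width b = 10.4 ft and side slope z = 1.1: A = (b + zy)y = (10.4 + 1.1×10.4)×10.4 = 227.1 ft²; P = b + 2y√(1+z²) = 10.4 + 2×10.4×1.487 = 41.32 ft.
Hydraulic radius R = A/P = 227.1/41.32 = 5.497 ft.
V = (1.486/n) R^(2/3) √S = (1.486/0.014) × 5.497^(2/3) × √0.0031 = 18.41 ft/s. Hydraulic depth D_h = A/T = 227.1/33.28 = 6.825 ft.
Froude number Fr = V/√(g·D_h) = 18.41/√(32.2×6.825) = 1.24, which is greater than 1, so the flow is supercritical.

supercritical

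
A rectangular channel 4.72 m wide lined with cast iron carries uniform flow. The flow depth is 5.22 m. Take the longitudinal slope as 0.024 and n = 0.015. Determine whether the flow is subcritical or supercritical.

Flow area A = b·y = 4.72 × 5.22 = 24.64 m². Wetted perimeter P = b + 2y = 4.72 + 2×5.22 = 15.16 m.
Hydraulic radius R = A/P = 24.64/15.16 = 1.625 m.
V = (1/n) R^(2/3) √S = (1/0.015) × 1.625^(2/3) × √0.024 = 14.28 m/s. Hydraulic depth D_h = A/T = 24.64/4.72 = 5.22 m.
Froude number Fr = V/√(g·D_h) = 14.28/√(9.81×5.22) = 2, which is greater than 1, so the flow is supercritical.

supercritical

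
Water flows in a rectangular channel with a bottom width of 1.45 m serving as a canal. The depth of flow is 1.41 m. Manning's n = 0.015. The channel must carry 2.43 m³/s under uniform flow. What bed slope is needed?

S = 0.000849

Flow area A = b·y = 1.45 × 1.41 = 2.044 m². Wetted perimeter P = b + 2y = 1.45 + 2×1.41 = 4.27 m.
Hydraulic radius R = A/P = 2.044/4.27 = 0.4788 m.
From Manning's equation, S = [nQ / (1 A R^(2/3))]² = [0.015 × 2.43 / (1 × 2.044 × 0.4788^(2/3))]² = 0.000849.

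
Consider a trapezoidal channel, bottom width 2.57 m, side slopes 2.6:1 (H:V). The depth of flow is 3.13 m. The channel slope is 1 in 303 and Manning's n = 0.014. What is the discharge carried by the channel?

With bottom width b = 2.57 m and side slope z = 2.6: A = (b + zy)y = (2.57 + 2.6×3.13)×3.13 = 33.52 m²; P = b + 2y√(1+z²) = 2.57 + 2×3.13×2.786 = 20.01 m.
Hydraulic radius R = A/P = 33.52/20.01 = 1.675 m.
Manning's equation: Q = (1/n) A R^(2/3) S^(1/2) = (1/0.014) × 33.52 × 1.675^(2/3) × 0.0033^(1/2) = 194 m³/s.

Q = 194 m³/s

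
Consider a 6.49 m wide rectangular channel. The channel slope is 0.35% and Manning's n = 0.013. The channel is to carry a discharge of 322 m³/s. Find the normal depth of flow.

y_n = 6.51 m

Manning's equation rearranged: A R^(2/3) = nQ / (1·√S) = 0.013 × 322 / (√0.0035) = 70.76.
Trying y = 5.79 m: A R^(2/3) = 61.22 — low.
Trying y = 8.06 m: A R^(2/3) = 91.5 — high.
Trying y = 6.51 m: A R^(2/3) = 70.72 — matches.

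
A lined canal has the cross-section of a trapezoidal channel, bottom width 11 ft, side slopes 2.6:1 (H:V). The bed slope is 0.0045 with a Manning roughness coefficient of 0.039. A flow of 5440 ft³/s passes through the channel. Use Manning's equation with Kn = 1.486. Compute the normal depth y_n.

y_n = 13 ft

Manning's equation rearranged: A R^(2/3) = nQ / (1.486·√S) = 0.039 × 5440 / (1.486 × √0.0045) = 2128.
At y = 10.8 ft: A R^(2/3) = 1383 — too small.
At y = 15.1 ft: A R^(2/3) = 3030 — too large.
At y = 13 ft: A R^(2/3) = 2127 — ≈ 2128.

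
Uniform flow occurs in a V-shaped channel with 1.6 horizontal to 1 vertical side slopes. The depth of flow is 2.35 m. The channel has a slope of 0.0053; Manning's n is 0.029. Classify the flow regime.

subcritical

For a triangular section with side slope z = 1.6: A = zy² = 1.6×2.35² = 8.836 m²; P = 2y√(1+z²) = 2×2.35×1.887 = 8.868 m.
Hydraulic radius R = A/P = 8.836/8.868 = 0.9964 m.
V = (1/n) R^(2/3) √S = (1/0.029) × 0.9964^(2/3) × √0.0053 = 2.504 m/s. Hydraulic depth D_h = A/T = 8.836/7.52 = 1.175 m.
Froude number Fr = V/√(g·D_h) = 2.504/√(9.81×1.175) = 0.738, which is less than 1, so the flow is subcritical.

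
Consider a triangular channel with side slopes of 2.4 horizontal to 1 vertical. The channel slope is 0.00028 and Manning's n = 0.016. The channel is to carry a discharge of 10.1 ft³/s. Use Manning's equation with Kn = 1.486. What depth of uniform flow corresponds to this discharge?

y_n = 1.76 ft

Manning's equation rearranged: A R^(2/3) = nQ / (1.486·√S) = 0.016 × 10.1 / (1.486 × √0.00028) = 6.499.
Trying y = 2.12 ft: A R^(2/3) = 10.63 — high.
Trying y = 1.22 ft: A R^(2/3) = 2.436 — low.
Trying y = 1.76 ft: A R^(2/3) = 6.472 — matches.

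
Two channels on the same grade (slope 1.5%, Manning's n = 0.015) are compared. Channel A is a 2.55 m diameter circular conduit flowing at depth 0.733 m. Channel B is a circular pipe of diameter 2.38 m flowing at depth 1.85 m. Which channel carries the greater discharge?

Channel A: For a circular section of diameter D = 2.55 m at depth y = 0.733 m, the central angle is θ = 2 arccos(1 − 2y/D) = 2.263 rad. Then A = (D²/8)(θ − sin θ) = 1.214 m² and P = Dθ/2 = 2.886 m. Hydraulic radius R = A/P = 1.214/2.886 = 0.4208 m. Q_A = (1/0.015)·1.214·0.4208^(2/3)·√0.015 = 5.567 m³/s.
Channel B: For a circular section of diameter D = 2.38 m at depth y = 1.85 m, the central angle is θ = 2 arccos(1 − 2y/D) = 4.317 rad. Then A = (D²/8)(θ − sin θ) = 3.71 m² and P = Dθ/2 = 5.138 m. Hydraulic radius R = A/P = 3.71/5.138 = 0.7222 m. Q_B = (1/0.015)·3.71·0.7222^(2/3)·√0.015 = 24.39 m³/s.
Q_A = 5.567 m³/s vs Q_B = 24.39 m³/s, so channel B carries more.

channel B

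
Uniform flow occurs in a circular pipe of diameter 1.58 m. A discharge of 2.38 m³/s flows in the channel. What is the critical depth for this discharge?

y_c = 0.783 m

At critical depth, Q² T / (g A³) = 1, i.e. A³/T = Q²/g = 2.38²/9.81 = 0.5774.
Try y = 0.596 m: A³/T = 0.2025 — short.
Try y = 0.859 m: A³/T = 0.821 — over.
Try y = 0.783 m: A³/T = 0.5764 — matches.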